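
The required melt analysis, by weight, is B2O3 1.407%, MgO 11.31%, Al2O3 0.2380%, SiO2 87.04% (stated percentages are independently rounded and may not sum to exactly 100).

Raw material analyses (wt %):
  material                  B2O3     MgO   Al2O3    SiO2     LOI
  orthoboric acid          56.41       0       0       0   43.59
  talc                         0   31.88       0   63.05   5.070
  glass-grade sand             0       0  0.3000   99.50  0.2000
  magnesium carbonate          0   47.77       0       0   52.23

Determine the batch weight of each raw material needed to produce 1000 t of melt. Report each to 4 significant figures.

Batch per 1000 t melt:
  orthoboric acid: 24.94 t
  talc: 128.5 t
  glass-grade sand: 793.3 t
  magnesium carbonate: 151.0 t
Total batch = 1098 t; LOI loss = 97.84 t; yield = 91.09%

Rounding to four significant figures applies to each in-between result as displayed; every computation maintains full float precision from first step to last — a single rounding produces each reported number. Derived quantities (the four compositions, the totals, yield, glass mass, ignition loss) are rebuilt from the batch weights at 1000 t of glass in full float precision, precisely as stated by problem or answer.
Oxide mass targets, per 1000 t melt:
  B2O3: 1.407% × 1000 = 14.07 t
  MgO: 11.31% × 1000 = 113.1 t
  Al2O3: 0.2380% × 1000 = 2.380 t
  SiO2: 87.04% × 1000 = 870.4 t
Sums-versus-targets review applying the batch weights above, per the basis as stated (summed amounts equal target values net of answer rounding effects):
  B2O3: 24.94·0.5641 = 14.07 t (target 14.07 t)
  MgO: 128.5·0.3188 + 151.0·0.4777 = 113.1 t (target 113.1 t)
  Al2O3: 793.3·0.003000 = 2.380 t (target 2.380 t)
  SiO2: 128.5·0.6305 + 793.3·0.9950 = 870.4 t (target 870.4 t)
Glass mass check: Σ batch − LOI loss = 999.9 t (oxide target masses add up to 1000 t; with the basis standing at 1000 t — gaps are rounding artifacts).
Adding the batch up: Σ batch = 1098 t; ignition loss, Σ(batch × LOI) = 97.84 t; the yield ratio, glass ÷ batch: 91.09%.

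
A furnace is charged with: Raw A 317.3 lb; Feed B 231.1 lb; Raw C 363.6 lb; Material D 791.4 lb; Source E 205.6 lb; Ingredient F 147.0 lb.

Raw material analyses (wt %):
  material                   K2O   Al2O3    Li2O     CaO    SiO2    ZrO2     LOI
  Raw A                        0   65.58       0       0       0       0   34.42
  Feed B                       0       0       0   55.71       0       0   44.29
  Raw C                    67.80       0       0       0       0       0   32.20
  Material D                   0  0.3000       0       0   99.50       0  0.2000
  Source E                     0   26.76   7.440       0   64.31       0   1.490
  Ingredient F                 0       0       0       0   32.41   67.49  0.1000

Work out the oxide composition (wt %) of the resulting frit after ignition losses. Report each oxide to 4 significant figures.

Glass mass = 1723 lb (batch 2056 − LOI 333.4).
Composition: K2O 14.31%, Al2O3 15.41%, Li2O 0.8880%, CaO 7.474%, SiO2 56.16%, ZrO2 5.759%

Exact precision is maintained in every operation — in-progress results are displayed rounded to four significant digits. Each reported number takes a single rounding — derived quantities are re-derived starting from the weights on 1723 lb of glass in full precision (yield, net glass mass, six oxide percentages, the totals, LOI) precisely as stated by question or answer.
Delivered oxide masses:
  K2O: 363.6·0.6780 = 246.5 lb
  Al2O3: 317.3·0.6558 + 791.4·0.003000 + 205.6·0.2676 = 265.5 lb
  Li2O: 205.6·0.07440 = 15.30 lb
  CaO: 231.1·0.5571 = 128.7 lb
  SiO2: 791.4·0.9950 + 205.6·0.6431 + 147.0·0.3241 = 967.3 lb
  ZrO2: 147.0·0.6749 = 99.21 lb
LOI: 317.3·0.3442 + 231.1·0.4429 + 363.6·0.3220 + 791.4·0.002000 + 205.6·0.01490 + 147.0·0.001000 = 333.4 lb
Glass mass = batch − LOI = 2056 − 333.4 = 1723 lb (= the summed oxide contributions)
percent share: oxide ÷ glass, ×100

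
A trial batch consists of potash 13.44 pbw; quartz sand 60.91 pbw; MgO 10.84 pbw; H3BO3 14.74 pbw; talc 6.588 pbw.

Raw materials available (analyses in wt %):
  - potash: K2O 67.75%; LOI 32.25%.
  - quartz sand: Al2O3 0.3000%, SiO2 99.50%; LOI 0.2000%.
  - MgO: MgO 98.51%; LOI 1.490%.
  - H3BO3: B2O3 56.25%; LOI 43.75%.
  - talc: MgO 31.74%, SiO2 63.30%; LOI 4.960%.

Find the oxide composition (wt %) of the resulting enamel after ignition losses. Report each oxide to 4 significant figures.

The intermediate values are printed, rounded to four significant figures, when written out; each numeric step holds exact precision from first step to last. Each reported result takes exactly one rounding; all derived quantities, including the totals, the yield, ignition loss, five oxide percentages, net glass mass, are rebuilt starting from the weights at 95.12 pbw of glass at exact precision as quoted within the problem or the answer.
Per-oxide mass from batch:
  K2O: 13.44·0.6775 = 9.106 pbw
  B2O3: 14.74·0.5625 = 8.291 pbw
  Al2O3: 60.91·0.003000 = 0.1827 pbw
  MgO: 10.84·0.9851 + 6.588·0.3174 = 12.77 pbw
  SiO2: 60.91·0.9950 + 6.588·0.6330 = 64.78 pbw
LOI: 13.44·0.3225 + 60.91·0.002000 + 10.84·0.01490 + 14.74·0.4375 + 6.588·0.04960 = 11.39 pbw
batch − LOI leaves glass = 106.5 − 11.39 = 95.12 pbw (= Σ oxide masses)
oxide / glass × 100 gives the wt %

Glass mass = 95.12 pbw (batch 106.5 − LOI 11.39).
Composition: K2O 9.572%, B2O3 8.716%, Al2O3 0.1921%, MgO 13.42%, SiO2 68.10%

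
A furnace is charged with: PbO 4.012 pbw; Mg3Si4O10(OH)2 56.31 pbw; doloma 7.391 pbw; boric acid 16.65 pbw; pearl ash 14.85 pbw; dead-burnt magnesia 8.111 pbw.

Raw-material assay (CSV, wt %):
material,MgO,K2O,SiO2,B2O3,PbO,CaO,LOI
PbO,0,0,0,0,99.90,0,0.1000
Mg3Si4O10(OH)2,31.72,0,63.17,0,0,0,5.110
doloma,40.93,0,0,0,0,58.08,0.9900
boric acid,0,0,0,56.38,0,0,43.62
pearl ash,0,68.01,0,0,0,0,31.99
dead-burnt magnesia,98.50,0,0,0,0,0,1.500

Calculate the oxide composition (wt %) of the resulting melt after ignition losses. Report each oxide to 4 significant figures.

Glass mass = 92.23 pbw (batch 107.3 − LOI 15.09).
Composition: MgO 31.31%, K2O 10.95%, SiO2 38.57%, B2O3 10.18%, PbO 4.345%, CaO 4.654%

Full float precision is maintained at each step — mid-chain values are shown with 4-significant-digit rounding across the worked steps. Each reported result is rounded once only — derived quantities, which include net glass mass, ignition loss, the six compositions, the yield, the totals, are carried in exact precision, as quoted within either problem or answer, starting from the weights per 92.23 pbw of glass.
Delivered oxide masses:
  MgO: 56.31·0.3172 + 7.391·0.4093 + 8.111·0.9850 = 28.88 pbw
  K2O: 14.85·0.6801 = 10.10 pbw
  SiO2: 56.31·0.6317 = 35.57 pbw
  B2O3: 16.65·0.5638 = 9.387 pbw
  PbO: 4.012·0.9990 = 4.008 pbw
  CaO: 7.391·0.5808 = 4.293 pbw
LOI: 4.012·0.001000 + 56.31·0.05110 + 7.391·0.009900 + 16.65·0.4362 + 14.85·0.3199 + 8.111·0.01500 = 15.09 pbw
Net of LOI, the glass mass = 107.3 − 15.09 = 92.23 pbw (consistent with Σ oxide mass)
each wt % is 100 × oxide ÷ glass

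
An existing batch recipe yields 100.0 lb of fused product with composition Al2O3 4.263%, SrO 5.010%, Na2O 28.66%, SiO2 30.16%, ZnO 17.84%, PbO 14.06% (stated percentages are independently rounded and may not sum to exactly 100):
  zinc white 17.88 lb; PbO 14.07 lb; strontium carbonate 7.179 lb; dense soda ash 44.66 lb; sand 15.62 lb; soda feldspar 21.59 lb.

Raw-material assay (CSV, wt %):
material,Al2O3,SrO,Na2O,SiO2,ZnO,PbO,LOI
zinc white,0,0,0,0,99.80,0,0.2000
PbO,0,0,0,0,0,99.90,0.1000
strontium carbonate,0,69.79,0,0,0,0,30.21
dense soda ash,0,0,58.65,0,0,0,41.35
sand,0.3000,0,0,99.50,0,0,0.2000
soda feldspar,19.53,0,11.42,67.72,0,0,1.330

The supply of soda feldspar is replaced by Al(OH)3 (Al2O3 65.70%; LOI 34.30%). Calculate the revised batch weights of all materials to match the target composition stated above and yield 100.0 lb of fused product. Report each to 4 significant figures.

Revised batch per 100.0 lb fused product:
  zinc white: 17.88 lb
  PbO: 14.07 lb
  strontium carbonate: 7.179 lb
  dense soda ash: 48.87 lb
  sand: 30.31 lb
  Al(OH)3: 6.350 lb
Total batch = 124.7 lb; LOI loss = 24.67 lb

In-progress results appear (rounded to four significant digits) across the worked steps — exact precision is kept through the solve; exactly one rounding goes into each reported figure — the derived quantities are recomputed starting from the weights for 100.0 lb of glass in full precision (ignition loss, glass mass, yield, the six compositions, totals) as written in the problem or answer text.
Per-oxide target masses for 100.0 lb fused product:
  Al2O3: 4.263% × 100.0 = 4.263 lb
  SrO: 5.010% × 100.0 = 5.010 lb
  Na2O: 28.66% × 100.0 = 28.66 lb
  SiO2: 30.16% × 100.0 = 30.16 lb
  ZnO: 17.84% × 100.0 = 17.84 lb
  PbO: 14.06% × 100.0 = 14.06 lb
Verifying the oxide balance on the weights just shown, under the basis named above (oxide sums agree with the targets inside rounding margins):
  Al2O3: 30.31·0.003000 + 6.350·0.6570 = 4.263 lb (target 4.263 lb)
  SrO: 7.179·0.6979 = 5.010 lb (target 5.010 lb)
  Na2O: 48.87·0.5865 = 28.66 lb (target 28.66 lb)
  SiO2: 30.31·0.9950 = 30.16 lb (target 30.16 lb)
  ZnO: 17.88·0.9980 = 17.84 lb (target 17.84 lb)
  PbO: 14.07·0.9990 = 14.06 lb (target 14.06 lb)
Mass balance on the glass: total charge less LOI = 99.99 lb (the targets, summed, come to 99.99 lb; versus the stated basis of 100.0 lb — rounding explains the deltas).
Batch grand total — Σ batch = 124.7 lb; Σ batch·LOI gives LOI loss = 24.67 lb; yield: glass divided by total = 80.21%.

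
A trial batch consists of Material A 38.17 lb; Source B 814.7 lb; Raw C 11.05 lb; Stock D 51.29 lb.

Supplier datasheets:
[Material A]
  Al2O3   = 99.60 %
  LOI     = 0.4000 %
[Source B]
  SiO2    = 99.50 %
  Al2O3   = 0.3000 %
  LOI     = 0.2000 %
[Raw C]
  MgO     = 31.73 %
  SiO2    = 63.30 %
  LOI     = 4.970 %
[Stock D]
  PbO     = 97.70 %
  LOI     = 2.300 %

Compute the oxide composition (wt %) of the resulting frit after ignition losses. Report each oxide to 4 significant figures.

Glass mass = 911.7 lb (batch 915.2 − LOI 3.511).
Composition: PbO 5.496%, MgO 0.3846%, SiO2 89.68%, Al2O3 4.438%

Full float precision is maintained in all steps. Working values are displayed (rounded to four significant digits) within the worked lines. Every reported number carries a single rounding; the derived quantities are recomputed from the batch weights at 911.7 lb of glass at exact precision (the totals, ignition loss, glass mass, the four compositions, yield) as they appear in the problem or the answer.
Oxide masses out of the charge:
  PbO: 51.29·0.9770 = 50.11 lb
  MgO: 11.05·0.3173 = 3.506 lb
  SiO2: 814.7·0.9950 + 11.05·0.6330 = 817.6 lb
  Al2O3: 38.17·0.9960 + 814.7·0.003000 = 40.46 lb
LOI: 38.17·0.004000 + 814.7·0.002000 + 11.05·0.04970 + 51.29·0.02300 = 3.511 lb
Glass mass = batch − LOI = 915.2 − 3.511 = 911.7 lb (= the summed oxide contributions)
oxide / glass × 100 gives the wt %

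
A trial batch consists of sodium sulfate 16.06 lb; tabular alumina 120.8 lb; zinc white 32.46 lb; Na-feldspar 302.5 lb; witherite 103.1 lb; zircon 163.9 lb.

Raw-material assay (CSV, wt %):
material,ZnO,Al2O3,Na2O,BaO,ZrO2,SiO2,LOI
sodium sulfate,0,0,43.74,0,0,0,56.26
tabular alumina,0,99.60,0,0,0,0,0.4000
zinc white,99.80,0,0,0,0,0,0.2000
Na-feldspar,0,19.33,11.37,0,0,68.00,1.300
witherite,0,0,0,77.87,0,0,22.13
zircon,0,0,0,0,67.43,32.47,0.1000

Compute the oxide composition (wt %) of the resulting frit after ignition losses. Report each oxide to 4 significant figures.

Glass mass = 702.3 lb (batch 738.8 − LOI 36.50).
Composition: ZnO 4.613%, Al2O3 25.46%, Na2O 5.897%, BaO 11.43%, ZrO2 15.74%, SiO2 36.87%

The whole derivation runs at full float precision throughout. Values along the way are shown rounded off to 4 significant figures in the working. Each reported figure takes a single rounding — derived quantities, which include totals, net glass mass, the six compositions, yield, LOI, are re-derived in full float precision, as they appear in the question or the answer, from the weighed amounts per 702.3 lb of glass.
Oxide-by-oxide delivered mass:
  ZnO: 32.46·0.9980 = 32.40 lb
  Al2O3: 120.8·0.9960 + 302.5·0.1933 = 178.8 lb
  Na2O: 16.06·0.4374 + 302.5·0.1137 = 41.42 lb
  BaO: 103.1·0.7787 = 80.28 lb
  ZrO2: 163.9·0.6743 = 110.5 lb
  SiO2: 302.5·0.6800 + 163.9·0.3247 = 258.9 lb
LOI: 16.06·0.5626 + 120.8·0.004000 + 32.46·0.002000 + 302.5·0.01300 + 103.1·0.2213 + 163.9·0.001000 = 36.50 lb
batch − LOI leaves glass = 738.8 − 36.50 = 702.3 lb (equal to the oxide-mass sum)
percent share: oxide ÷ glass, ×100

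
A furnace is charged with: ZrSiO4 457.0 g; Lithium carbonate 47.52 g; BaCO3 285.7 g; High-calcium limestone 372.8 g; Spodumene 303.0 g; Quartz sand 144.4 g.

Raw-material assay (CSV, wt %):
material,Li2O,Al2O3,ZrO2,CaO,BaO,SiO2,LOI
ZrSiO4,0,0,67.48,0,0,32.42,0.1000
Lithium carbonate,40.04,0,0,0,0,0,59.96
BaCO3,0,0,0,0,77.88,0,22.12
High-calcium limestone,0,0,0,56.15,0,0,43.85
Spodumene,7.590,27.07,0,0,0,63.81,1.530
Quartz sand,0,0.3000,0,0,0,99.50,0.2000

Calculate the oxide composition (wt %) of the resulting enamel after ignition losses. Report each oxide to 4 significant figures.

Glass mass = 1350 g (batch 1610 − LOI 260.5).
Composition: Li2O 3.113%, Al2O3 6.108%, ZrO2 22.85%, CaO 15.51%, BaO 16.48%, SiO2 35.94%

Intermediates are shown rounded off to 4 significant figures in the working; all internal work carries exact precision at each step. Every reported figure is rounded only once. All derived quantities are computed using the weight values for 1350 g of glass in exact precision (six oxide percentages, the totals, glass mass, LOI, the yield) exactly as shown in problem or answer.
What the batch supplies per oxide:
  Li2O: 47.52·0.4004 + 303.0·0.07590 = 42.02 g
  Al2O3: 303.0·0.2707 + 144.4·0.003000 = 82.46 g
  ZrO2: 457.0·0.6748 = 308.4 g
  CaO: 372.8·0.5615 = 209.3 g
  BaO: 285.7·0.7788 = 222.5 g
  SiO2: 457.0·0.3242 + 303.0·0.6381 + 144.4·0.9950 = 485.2 g
LOI: 457.0·0.001000 + 47.52·0.5996 + 285.7·0.2212 + 372.8·0.4385 + 303.0·0.01530 + 144.4·0.002000 = 260.5 g
Resulting glass, batch − LOI: 1610 − 260.5 = 1350 g (= Σ oxide masses)
wt % = oxide mass / glass mass × 100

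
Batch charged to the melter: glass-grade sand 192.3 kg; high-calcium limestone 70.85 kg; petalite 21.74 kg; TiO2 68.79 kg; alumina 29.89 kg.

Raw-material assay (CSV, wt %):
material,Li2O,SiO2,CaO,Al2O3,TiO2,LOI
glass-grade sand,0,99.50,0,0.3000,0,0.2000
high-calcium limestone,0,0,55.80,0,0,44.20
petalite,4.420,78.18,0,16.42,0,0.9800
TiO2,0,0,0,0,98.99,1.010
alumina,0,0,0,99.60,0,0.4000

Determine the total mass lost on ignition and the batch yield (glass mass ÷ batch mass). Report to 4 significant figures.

Working values appear with 4-significant-figure rounding within the worked lines — all arithmetic carries full precision from first step to last; each reported figure is rounded just once. Derived quantities are recomputed in exact precision (the five compositions, the totals, yield, glass mass, ignition loss) from the batch weights for 350.8 kg of glass, as they appear in the problem or answer text.
Material-by-material LOI:
  glass-grade sand: 192.3 × 0.002000 = 0.3846 kg
  high-calcium limestone: 70.85 × 0.4420 = 31.32 kg
  petalite: 21.74 × 0.009800 = 0.2131 kg
  TiO2: 68.79 × 0.01010 = 0.6948 kg
  alumina: 29.89 × 0.004000 = 0.1196 kg
Total LOI = 32.73 kg
Glass = batch − LOI = 383.6 − 32.73 = 350.8 kg

LOI loss = 32.73 kg; glass = 350.8 kg; yield = 91.47%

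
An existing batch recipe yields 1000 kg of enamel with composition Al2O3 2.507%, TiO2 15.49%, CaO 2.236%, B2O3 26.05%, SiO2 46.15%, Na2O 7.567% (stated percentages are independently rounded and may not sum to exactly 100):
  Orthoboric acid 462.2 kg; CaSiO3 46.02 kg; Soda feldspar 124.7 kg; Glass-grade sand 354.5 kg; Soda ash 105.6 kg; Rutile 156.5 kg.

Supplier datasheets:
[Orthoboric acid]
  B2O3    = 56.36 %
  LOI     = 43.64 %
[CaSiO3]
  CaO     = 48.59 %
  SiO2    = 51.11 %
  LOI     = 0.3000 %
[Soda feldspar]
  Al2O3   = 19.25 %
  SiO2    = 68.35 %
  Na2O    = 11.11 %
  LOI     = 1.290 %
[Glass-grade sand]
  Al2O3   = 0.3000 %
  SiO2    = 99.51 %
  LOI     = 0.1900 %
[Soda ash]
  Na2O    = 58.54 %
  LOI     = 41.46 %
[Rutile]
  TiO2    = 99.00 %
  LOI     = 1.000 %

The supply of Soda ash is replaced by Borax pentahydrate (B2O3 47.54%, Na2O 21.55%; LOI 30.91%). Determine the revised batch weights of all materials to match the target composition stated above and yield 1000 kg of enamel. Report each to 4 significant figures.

Values along the way are shown, rounded to four significant digits, as written; all arithmetic holds full precision from start to finish — a single rounding completes every reported figure — all derived quantities (ignition loss, totals, net glass mass, six oxide percentages, yield) are computed at full float precision from the batch weights for 1000 kg of glass as written in question or answer.
Oxide mass targets, per 1000 kg enamel:
  Al2O3: 2.507% × 1000 = 25.07 kg
  TiO2: 15.49% × 1000 = 154.9 kg
  CaO: 2.236% × 1000 = 22.36 kg
  B2O3: 26.05% × 1000 = 260.5 kg
  SiO2: 46.15% × 1000 = 461.5 kg
  Na2O: 7.567% × 1000 = 75.67 kg
Verifying the oxide balance using the reported weights, under the basis named above (delivered sums recover each target up to rounding of the answer):
  Al2O3: 124.7·0.1925 + 354.5·0.003000 = 25.07 kg (target 25.07 kg)
  TiO2: 156.5·0.9900 = 154.9 kg (target 154.9 kg)
  CaO: 46.02·0.4859 = 22.36 kg (target 22.36 kg)
  B2O3: 220.3·0.5636 + 286.8·0.4754 = 260.5 kg (target 260.5 kg)
  SiO2: 46.02·0.5111 + 124.7·0.6835 + 354.5·0.9951 = 461.5 kg (target 461.5 kg)
  Na2O: 124.7·0.1111 + 286.8·0.2155 = 75.66 kg (target 75.67 kg)
Auditing the glass mass value: whole batch net of LOI = 1000 kg (the Σ of target masses is 1000 kg; against the stated basis, 1000 kg — gaps are rounding artifacts).
Batch total: Σ batch = 1189 kg; LOI removed, Σ of batch·LOI: 188.8 kg; as yield: glass ÷ batch → 84.12%.

Revised batch per 1000 kg enamel:
  Orthoboric acid: 220.3 kg
  CaSiO3: 46.02 kg
  Soda feldspar: 124.7 kg
  Glass-grade sand: 354.5 kg
  Borax pentahydrate: 286.8 kg
  Rutile: 156.5 kg
Total batch = 1189 kg; LOI loss = 188.8 kg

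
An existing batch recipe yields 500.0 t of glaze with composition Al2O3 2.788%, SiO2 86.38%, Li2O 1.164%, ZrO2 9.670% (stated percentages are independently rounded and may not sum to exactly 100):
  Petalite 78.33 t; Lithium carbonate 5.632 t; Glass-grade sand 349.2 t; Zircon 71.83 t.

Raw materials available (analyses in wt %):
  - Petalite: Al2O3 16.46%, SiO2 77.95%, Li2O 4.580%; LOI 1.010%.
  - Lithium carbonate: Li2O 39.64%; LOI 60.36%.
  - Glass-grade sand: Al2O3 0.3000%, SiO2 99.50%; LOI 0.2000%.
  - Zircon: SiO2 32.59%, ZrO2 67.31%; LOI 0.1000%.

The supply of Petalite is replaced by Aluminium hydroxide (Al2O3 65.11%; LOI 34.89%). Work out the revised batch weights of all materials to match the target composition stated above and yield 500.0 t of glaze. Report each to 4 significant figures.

Revised batch per 500.0 t glaze:
  Aluminium hydroxide: 19.52 t
  Lithium carbonate: 14.68 t
  Glass-grade sand: 410.5 t
  Zircon: 71.83 t
Total batch = 516.5 t; LOI loss = 16.56 t

The whole derivation runs at full float precision at all times; in-progress results appear rounded to 4 significant figures across the worked steps — every reported figure takes exactly one rounding; the derived quantities, including yield, ignition loss, the totals, four oxide percentages, glass mass, are rebuilt starting from the weights at 500.0 t of glass in exact precision as set out in question or answer.
Oxide-by-oxide targets in 500.0 t glaze:
  Al2O3: 2.788% × 500.0 = 13.94 t
  SiO2: 86.38% × 500.0 = 431.9 t
  Li2O: 1.164% × 500.0 = 5.820 t
  ZrO2: 9.670% × 500.0 = 48.35 t
Checking each oxide sum on the weights just shown, for the quoted basis mass (sum by sum, the targets are met inside rounding margins):
  Al2O3: 19.52·0.6511 + 410.5·0.003000 = 13.94 t (target 13.94 t)
  SiO2: 410.5·0.9950 + 71.83·0.3259 = 431.9 t (target 431.9 t)
  Li2O: 14.68·0.3964 = 5.819 t (target 5.820 t)
  ZrO2: 71.83·0.6731 = 48.35 t (target 48.35 t)
Glass-mass bookkeeping: batch total minus LOI = 500.0 t (oxide target masses add up to 500.0 t; versus the stated basis of 500.0 t — gaps are rounding artifacts).
Summing the batch: Σ batch = 516.5 t; LOI removed, Σ of batch·LOI: 16.56 t; yield: glass divided by total = 96.79%.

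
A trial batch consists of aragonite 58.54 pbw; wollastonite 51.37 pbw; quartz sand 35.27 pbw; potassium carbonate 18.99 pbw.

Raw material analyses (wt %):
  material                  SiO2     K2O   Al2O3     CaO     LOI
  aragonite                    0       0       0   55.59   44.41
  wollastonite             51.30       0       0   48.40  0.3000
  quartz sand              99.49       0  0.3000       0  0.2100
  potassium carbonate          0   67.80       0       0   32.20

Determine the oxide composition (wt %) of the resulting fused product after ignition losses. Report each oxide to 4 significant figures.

Glass mass = 131.8 pbw (batch 164.2 − LOI 32.34).
Composition: SiO2 46.61%, K2O 9.767%, Al2O3 0.08026%, CaO 43.55%

Each numeric step carries exact precision at each step. Rounding to 4 significant figures governs every in-between result as printed. Every reported figure takes just one rounding; all derived quantities, including four oxide percentages, LOI, totals, yield, net glass mass, are re-derived from the batch weights on 131.8 pbw of glass at full float precision, as they appear in question or answer.
Delivered oxide masses:
  SiO2: 51.37·0.5130 + 35.27·0.9949 = 61.44 pbw
  K2O: 18.99·0.6780 = 12.88 pbw
  Al2O3: 35.27·0.003000 = 0.1058 pbw
  CaO: 58.54·0.5559 + 51.37·0.4840 = 57.41 pbw
LOI: 58.54·0.4441 + 51.37·0.003000 + 35.27·0.002100 + 18.99·0.3220 = 32.34 pbw
Glass mass = batch − LOI = 164.2 − 32.34 = 131.8 pbw (the oxide masses sum to this)
wt % = oxide mass / glass mass × 100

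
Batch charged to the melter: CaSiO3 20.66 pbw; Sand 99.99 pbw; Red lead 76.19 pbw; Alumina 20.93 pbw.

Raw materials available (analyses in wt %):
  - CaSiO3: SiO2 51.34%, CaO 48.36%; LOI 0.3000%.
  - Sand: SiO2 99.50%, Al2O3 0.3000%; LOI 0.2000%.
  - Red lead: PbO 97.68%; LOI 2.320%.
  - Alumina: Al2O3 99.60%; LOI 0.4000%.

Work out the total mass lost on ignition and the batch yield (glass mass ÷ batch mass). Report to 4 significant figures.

The whole derivation runs at full float precision through every step. Intermediates are shown rounded to 4 significant digits on the page; exactly one rounding is applied to each reported number. All derived quantities, including the four compositions, yield, the totals, LOI, glass mass, are computed from the batch weights on 215.7 pbw of glass in full float precision, exactly as printed in the problem or the answer.
LOI of each material in turn:
  CaSiO3: 20.66 × 0.003000 = 0.06198 pbw
  Sand: 99.99 × 0.002000 = 0.2000 pbw
  Red lead: 76.19 × 0.02320 = 1.768 pbw
  Alumina: 20.93 × 0.004000 = 0.08372 pbw
Total LOI = 2.113 pbw
Glass = batch − LOI = 217.8 − 2.113 = 215.7 pbw

LOI loss = 2.113 pbw; glass = 215.7 pbw; yield = 99.03%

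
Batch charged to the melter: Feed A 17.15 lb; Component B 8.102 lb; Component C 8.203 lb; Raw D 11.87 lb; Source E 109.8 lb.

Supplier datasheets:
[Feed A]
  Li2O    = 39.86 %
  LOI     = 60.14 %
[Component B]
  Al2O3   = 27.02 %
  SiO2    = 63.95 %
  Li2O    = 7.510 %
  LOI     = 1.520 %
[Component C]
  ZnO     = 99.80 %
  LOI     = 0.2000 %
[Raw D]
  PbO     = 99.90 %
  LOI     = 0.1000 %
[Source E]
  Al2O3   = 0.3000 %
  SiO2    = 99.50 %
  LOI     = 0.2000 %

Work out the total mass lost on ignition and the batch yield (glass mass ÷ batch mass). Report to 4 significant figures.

Working values are displayed rounded to four significant figures in the printout — the working math runs at full float precision at all times; exactly one rounding is applied to each reported value — derived quantities, including glass mass, five oxide percentages, the totals, the yield, LOI, are rebuilt starting from the weights at 144.4 lb of glass at full precision as set out in question or answer.
Ignition loss by material:
  Feed A: 17.15 × 0.6014 = 10.31 lb
  Component B: 8.102 × 0.01520 = 0.1232 lb
  Component C: 8.203 × 0.002000 = 0.01641 lb
  Raw D: 11.87 × 0.001000 = 0.01187 lb
  Source E: 109.8 × 0.002000 = 0.2196 lb
Total LOI = 10.69 lb
Glass = batch − LOI = 155.1 − 10.69 = 144.4 lb

LOI loss = 10.69 lb; glass = 144.4 lb; yield = 93.11%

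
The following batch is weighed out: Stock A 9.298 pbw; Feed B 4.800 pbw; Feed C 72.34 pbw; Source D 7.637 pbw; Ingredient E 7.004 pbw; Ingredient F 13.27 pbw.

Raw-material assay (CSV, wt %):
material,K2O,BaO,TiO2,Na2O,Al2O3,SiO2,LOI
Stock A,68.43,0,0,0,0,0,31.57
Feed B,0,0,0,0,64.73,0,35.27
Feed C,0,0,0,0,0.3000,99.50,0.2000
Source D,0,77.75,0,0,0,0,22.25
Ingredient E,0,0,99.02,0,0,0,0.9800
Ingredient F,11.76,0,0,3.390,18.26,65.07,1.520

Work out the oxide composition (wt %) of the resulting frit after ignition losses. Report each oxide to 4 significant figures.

Glass mass = 107.6 pbw (batch 114.3 − LOI 6.743).
Composition: K2O 7.363%, BaO 5.518%, TiO2 6.445%, Na2O 0.4181%, Al2O3 5.341%, SiO2 74.91%

Each numeric step maintains full precision through every step; the intermediate values are displayed rounded to 4 significant digits alongside each step. Every reported number takes a single rounding. Derived quantities are computed at full float precision (the totals, six oxide percentages, glass mass, LOI, yield) starting from the weights per 107.6 pbw of glass exactly as shown in the question or the answer.
Delivered oxide masses:
  K2O: 9.298·0.6843 + 13.27·0.1176 = 7.923 pbw
  BaO: 7.637·0.7775 = 5.938 pbw
  TiO2: 7.004·0.9902 = 6.935 pbw
  Na2O: 13.27·0.03390 = 0.4499 pbw
  Al2O3: 4.800·0.6473 + 72.34·0.003000 + 13.27·0.1826 = 5.747 pbw
  SiO2: 72.34·0.9950 + 13.27·0.6507 = 80.61 pbw
LOI: 9.298·0.3157 + 4.800·0.3527 + 72.34·0.002000 + 7.637·0.2225 + 7.004·0.009800 + 13.27·0.01520 = 6.743 pbw
Resulting glass, batch − LOI: 114.3 − 6.743 = 107.6 pbw (= Σ oxide masses)
each wt % is 100 × oxide ÷ glass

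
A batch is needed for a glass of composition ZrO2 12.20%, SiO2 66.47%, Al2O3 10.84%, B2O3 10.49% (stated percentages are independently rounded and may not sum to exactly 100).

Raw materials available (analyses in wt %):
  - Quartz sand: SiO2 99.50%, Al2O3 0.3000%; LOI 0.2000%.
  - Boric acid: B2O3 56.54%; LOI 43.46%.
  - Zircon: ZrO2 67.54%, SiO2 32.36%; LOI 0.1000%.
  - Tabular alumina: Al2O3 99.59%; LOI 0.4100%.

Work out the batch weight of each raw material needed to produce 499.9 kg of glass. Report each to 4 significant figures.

Batch per 499.9 kg glass:
  Quartz sand: 304.6 kg
  Boric acid: 92.75 kg
  Zircon: 90.30 kg
  Tabular alumina: 53.49 kg
Total batch = 541.1 kg; LOI loss = 41.23 kg; yield = 92.38%

Working values are shown (rounded to four significant figures) alongside each step. The whole derivation runs at full float precision through the solve. Exactly one rounding goes into each reported number. The derived quantities, which include glass mass, four oxide percentages, the totals, the yield, ignition loss, are computed at full precision, precisely as stated by either problem or answer, starting from the weights for 499.9 kg of glass.
Target oxide masses per 499.9 kg glass:
  ZrO2: 12.20% × 499.9 = 60.99 kg
  SiO2: 66.47% × 499.9 = 332.3 kg
  Al2O3: 10.84% × 499.9 = 54.19 kg
  B2O3: 10.49% × 499.9 = 52.44 kg
A balance pass over the oxides, applying the batch weights above, versus the basis set out (target by target, the sums agree once rounding is allowed for):
  ZrO2: 90.30·0.6754 = 60.99 kg (target 60.99 kg)
  SiO2: 304.6·0.9950 + 90.30·0.3236 = 332.3 kg (target 332.3 kg)
  Al2O3: 304.6·0.003000 + 53.49·0.9959 = 54.18 kg (target 54.19 kg)
  B2O3: 92.75·0.5654 = 52.44 kg (target 52.44 kg)
Mass balance on the glass: net batch after ignition = 499.9 kg (the Σ of target masses is 499.9 kg; with the basis standing at 499.9 kg — any gap is answer rounding).
Batch grand total — Σ batch = 541.1 kg; loss to ignition Σ batch·LOI = 41.23 kg; as yield: glass ÷ batch → 92.38%.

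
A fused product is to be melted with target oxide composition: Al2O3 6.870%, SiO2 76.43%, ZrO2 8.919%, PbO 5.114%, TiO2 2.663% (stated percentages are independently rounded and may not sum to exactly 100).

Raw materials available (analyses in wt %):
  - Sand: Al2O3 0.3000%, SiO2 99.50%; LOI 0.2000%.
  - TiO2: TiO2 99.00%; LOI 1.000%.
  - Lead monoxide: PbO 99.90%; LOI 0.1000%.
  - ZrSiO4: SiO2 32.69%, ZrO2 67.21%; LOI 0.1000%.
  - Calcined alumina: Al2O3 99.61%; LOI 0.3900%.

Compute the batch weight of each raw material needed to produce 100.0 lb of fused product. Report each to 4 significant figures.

Batch per 100.0 lb fused product:
  Sand: 72.45 lb
  TiO2: 2.690 lb
  Lead monoxide: 5.119 lb
  ZrSiO4: 13.27 lb
  Calcined alumina: 6.679 lb
Total batch = 100.2 lb; LOI loss = 0.2162 lb; yield = 99.78%

Mid-chain values appear, rounded to 4 significant digits, between the steps; all internal work maintains full precision at each step; every reported value is rounded only once. The derived quantities, including five oxide percentages, net glass mass, ignition loss, yield, the totals, are recomputed from the batch weights per 100.0 lb of glass at full float precision, exactly as printed in the question or the answer.
Oxide mass targets, per 100.0 lb fused product:
  Al2O3: 6.870% × 100.0 = 6.870 lb
  SiO2: 76.43% × 100.0 = 76.43 lb
  ZrO2: 8.919% × 100.0 = 8.919 lb
  PbO: 5.114% × 100.0 = 5.114 lb
  TiO2: 2.663% × 100.0 = 2.663 lb
Oxide-by-oxide audit with the batch weights as given, per the basis as stated (every target is met by its sum exact up to rounding of places):
  Al2O3: 72.45·0.003000 + 6.679·0.9961 = 6.870 lb (target 6.870 lb)
  SiO2: 72.45·0.9950 + 13.27·0.3269 = 76.43 lb (target 76.43 lb)
  ZrO2: 13.27·0.6721 = 8.919 lb (target 8.919 lb)
  PbO: 5.119·0.9990 = 5.114 lb (target 5.114 lb)
  TiO2: 2.690·0.9900 = 2.663 lb (target 2.663 lb)
Auditing the glass mass value: whole batch net of LOI = 99.99 lb (per-oxide target masses sum to 100.0 lb; with the basis standing at 100.0 lb — gaps are rounding artifacts).
Batch total: Σ batch = 100.2 lb; Σ batch·LOI gives LOI loss = 0.2162 lb; the yield ratio, glass ÷ batch: 99.78%.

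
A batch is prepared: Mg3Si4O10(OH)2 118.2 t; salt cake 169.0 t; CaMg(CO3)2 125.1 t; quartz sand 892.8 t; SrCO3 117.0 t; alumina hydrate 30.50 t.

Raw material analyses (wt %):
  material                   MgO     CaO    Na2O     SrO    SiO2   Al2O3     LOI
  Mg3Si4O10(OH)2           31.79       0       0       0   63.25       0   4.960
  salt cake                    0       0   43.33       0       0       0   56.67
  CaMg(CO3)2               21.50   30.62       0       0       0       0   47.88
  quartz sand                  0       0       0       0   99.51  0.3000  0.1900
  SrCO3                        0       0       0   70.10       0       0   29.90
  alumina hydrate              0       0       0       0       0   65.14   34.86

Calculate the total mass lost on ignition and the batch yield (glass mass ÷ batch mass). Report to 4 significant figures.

LOI loss = 208.8 t; glass = 1244 t; yield = 85.62%

Working values appear rounded off to 4 significant figures in the working — each numeric step keeps exact precision in all steps; each reported value is rounded just once. Derived quantities are recomputed at full float precision (the totals, the six compositions, net glass mass, LOI, yield) from the batch weights per 1244 t of glass, as quoted within problem or answer.
LOI of each material in turn:
  Mg3Si4O10(OH)2: 118.2 × 0.04960 = 5.863 t
  salt cake: 169.0 × 0.5667 = 95.77 t
  CaMg(CO3)2: 125.1 × 0.4788 = 59.90 t
  quartz sand: 892.8 × 0.001900 = 1.696 t
  SrCO3: 117.0 × 0.2990 = 34.98 t
  alumina hydrate: 30.50 × 0.3486 = 10.63 t
Total LOI = 208.8 t
Glass = batch − LOI = 1453 − 208.8 = 1244 t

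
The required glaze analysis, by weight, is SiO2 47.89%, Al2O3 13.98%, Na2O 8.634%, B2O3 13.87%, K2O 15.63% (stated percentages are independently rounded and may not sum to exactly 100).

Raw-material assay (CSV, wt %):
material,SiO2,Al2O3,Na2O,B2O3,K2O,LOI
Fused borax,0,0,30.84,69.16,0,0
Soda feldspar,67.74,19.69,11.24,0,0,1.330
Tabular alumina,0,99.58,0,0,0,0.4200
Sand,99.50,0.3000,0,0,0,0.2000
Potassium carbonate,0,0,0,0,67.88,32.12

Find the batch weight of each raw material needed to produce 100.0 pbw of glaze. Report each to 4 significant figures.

The intermediate values are displayed (rounded to four significant digits) across the worked steps — the whole derivation keeps full float precision in every operation. A single rounding finalizes every reported figure. The derived quantities are computed from the weighed amounts for 100.0 pbw of glass in full precision (the yield, LOI, totals, the five compositions, glass mass) as quoted within problem or answer.
The oxide mass targets at 100.0 pbw glaze:
  SiO2: 47.89% × 100.0 = 47.89 pbw
  Al2O3: 13.98% × 100.0 = 13.98 pbw
  Na2O: 8.634% × 100.0 = 8.634 pbw
  B2O3: 13.87% × 100.0 = 13.87 pbw
  K2O: 15.63% × 100.0 = 15.63 pbw
A balance pass over the oxides, per the reported batch figures, versus the basis set out (summed amounts equal target values net of answer rounding effects):
  SiO2: 21.79·0.6774 + 33.30·0.9950 = 47.89 pbw (target 47.89 pbw)
  Al2O3: 21.79·0.1969 + 9.630·0.9958 + 33.30·0.003000 = 13.98 pbw (target 13.98 pbw)
  Na2O: 20.05·0.3084 + 21.79·0.1124 = 8.633 pbw (target 8.634 pbw)
  B2O3: 20.05·0.6916 = 13.87 pbw (target 13.87 pbw)
  K2O: 23.03·0.6788 = 15.63 pbw (target 15.63 pbw)
Consistency of the glass mass: batch total minus LOI = 100.0 pbw (summing oxide targets gives 100.0 pbw; basis as stated: 100.0 pbw — differing by rounding only).
Summing the batch: Σ batch = 107.8 pbw; Σ batch·LOI gives LOI loss = 7.794 pbw; as yield: glass ÷ batch → 92.77%.

Batch per 100.0 pbw glaze:
  Fused borax: 20.05 pbw
  Soda feldspar: 21.79 pbw
  Tabular alumina: 9.630 pbw
  Sand: 33.30 pbw
  Potassium carbonate: 23.03 pbw
Total batch = 107.8 pbw; LOI loss = 7.794 pbw; yield = 92.77%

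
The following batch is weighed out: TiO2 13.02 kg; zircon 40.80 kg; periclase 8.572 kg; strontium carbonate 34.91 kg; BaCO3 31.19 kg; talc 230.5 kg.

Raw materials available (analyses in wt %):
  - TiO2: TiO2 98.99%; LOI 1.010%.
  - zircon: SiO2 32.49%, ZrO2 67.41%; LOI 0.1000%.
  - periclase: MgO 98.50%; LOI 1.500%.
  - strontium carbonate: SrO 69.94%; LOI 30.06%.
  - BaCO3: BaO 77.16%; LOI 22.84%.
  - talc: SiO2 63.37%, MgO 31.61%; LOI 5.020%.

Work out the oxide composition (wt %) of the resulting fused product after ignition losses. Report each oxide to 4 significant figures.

Glass mass = 329.5 kg (batch 359.0 − LOI 29.49).
Composition: TiO2 3.912%, SiO2 48.35%, MgO 24.67%, ZrO2 8.347%, BaO 7.304%, SrO 7.410%

Every computation carries exact precision from first step to last; working values are printed (rounded to four significant digits) within the worked lines. Each reported result takes just one rounding; the derived quantities (six oxide percentages, totals, yield, ignition loss, glass mass) are re-derived from the batch weights at 329.5 kg of glass at full float precision, as given in either problem or answer.
What the batch supplies per oxide:
  TiO2: 13.02·0.9899 = 12.89 kg
  SiO2: 40.80·0.3249 + 230.5·0.6337 = 159.3 kg
  MgO: 8.572·0.9850 + 230.5·0.3161 = 81.30 kg
  ZrO2: 40.80·0.6741 = 27.50 kg
  BaO: 31.19·0.7716 = 24.07 kg
  SrO: 34.91·0.6994 = 24.42 kg
LOI: 13.02·0.01010 + 40.80·0.001000 + 8.572·0.01500 + 34.91·0.3006 + 31.19·0.2284 + 230.5·0.05020 = 29.49 kg
Glass = total batch minus LOI = 359.0 − 29.49 = 329.5 kg (consistent with Σ oxide mass)
wt %: oxide over glass, times 100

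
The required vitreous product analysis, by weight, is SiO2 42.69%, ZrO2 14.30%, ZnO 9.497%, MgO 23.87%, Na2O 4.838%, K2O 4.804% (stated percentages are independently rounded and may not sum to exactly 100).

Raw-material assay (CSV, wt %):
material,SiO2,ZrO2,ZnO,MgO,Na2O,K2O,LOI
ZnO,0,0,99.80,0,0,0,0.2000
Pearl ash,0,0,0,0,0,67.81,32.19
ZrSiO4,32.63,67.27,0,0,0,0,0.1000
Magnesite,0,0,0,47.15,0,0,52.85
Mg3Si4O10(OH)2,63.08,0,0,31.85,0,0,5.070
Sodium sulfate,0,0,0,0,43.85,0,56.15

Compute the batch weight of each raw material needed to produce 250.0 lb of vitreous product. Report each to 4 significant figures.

Working values are printed rounded to four significant digits on the page. All arithmetic carries exact precision at all times. Every reported value sees exactly one rounding. All derived quantities, including ignition loss, the totals, net glass mass, the six compositions, yield, are recomputed from the batch weights for 250.0 lb of glass at exact precision, exactly as shown in the problem or answer text.
Oxide-by-oxide targets in 250.0 lb vitreous product:
  SiO2: 42.69% × 250.0 = 106.7 lb
  ZrO2: 14.30% × 250.0 = 35.75 lb
  ZnO: 9.497% × 250.0 = 23.74 lb
  MgO: 23.87% × 250.0 = 59.68 lb
  Na2O: 4.838% × 250.0 = 12.10 lb
  K2O: 4.804% × 250.0 = 12.01 lb
Per-oxide balance check applying the batch weights above, under the basis named above (oxide sums agree with the targets exact up to rounding of places):
  SiO2: 53.14·0.3263 + 141.7·0.6308 = 106.7 lb (target 106.7 lb)
  ZrO2: 53.14·0.6727 = 35.75 lb (target 35.75 lb)
  ZnO: 23.79·0.9980 = 23.74 lb (target 23.74 lb)
  MgO: 30.85·0.4715 + 141.7·0.3185 = 59.68 lb (target 59.68 lb)
  Na2O: 27.58·0.4385 = 12.09 lb (target 12.10 lb)
  K2O: 17.71·0.6781 = 12.01 lb (target 12.01 lb)
Glass mass check: total charge less LOI = 250.0 lb (per-oxide target masses sum to 250.0 lb; against the stated basis, 250.0 lb — any gap is answer rounding).
Whole-batch sum: Σ batch = 294.8 lb; loss to ignition Σ batch·LOI = 44.78 lb; the yield ratio, glass ÷ batch: 84.81%.

Batch per 250.0 lb vitreous product:
  ZnO: 23.79 lb
  Pearl ash: 17.71 lb
  ZrSiO4: 53.14 lb
  Magnesite: 30.85 lb
  Mg3Si4O10(OH)2: 141.7 lb
  Sodium sulfate: 27.58 lb
Total batch = 294.8 lb; LOI loss = 44.78 lb; yield = 84.81%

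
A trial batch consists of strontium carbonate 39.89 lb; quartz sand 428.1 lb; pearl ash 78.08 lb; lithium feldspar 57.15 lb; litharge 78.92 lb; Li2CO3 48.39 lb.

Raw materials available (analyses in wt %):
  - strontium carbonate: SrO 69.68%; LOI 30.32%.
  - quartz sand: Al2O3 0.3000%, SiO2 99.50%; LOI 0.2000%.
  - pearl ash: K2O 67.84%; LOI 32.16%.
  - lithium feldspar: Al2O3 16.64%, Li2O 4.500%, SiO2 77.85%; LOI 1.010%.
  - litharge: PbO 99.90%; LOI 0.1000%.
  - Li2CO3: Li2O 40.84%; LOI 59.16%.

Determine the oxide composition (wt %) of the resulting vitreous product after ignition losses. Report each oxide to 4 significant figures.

The whole derivation runs at full float precision at all times. In-progress results are shown with 4-significant-digit rounding at each printed step; exactly one rounding goes into each reported value; derived quantities are recomputed starting from the weights on 663.2 lb of glass in full precision (the totals, LOI, net glass mass, the yield, the six compositions), as set out in the problem or the answer.
What the batch supplies per oxide:
  Al2O3: 428.1·0.003000 + 57.15·0.1664 = 10.79 lb
  Li2O: 57.15·0.04500 + 48.39·0.4084 = 22.33 lb
  SiO2: 428.1·0.9950 + 57.15·0.7785 = 470.5 lb
  K2O: 78.08·0.6784 = 52.97 lb
  SrO: 39.89·0.6968 = 27.80 lb
  PbO: 78.92·0.9990 = 78.84 lb
LOI: 39.89·0.3032 + 428.1·0.002000 + 78.08·0.3216 + 57.15·0.01010 + 78.92·0.001000 + 48.39·0.5916 = 67.35 lb
Resulting glass, batch − LOI: 730.5 − 67.35 = 663.2 lb (matching Σ of the oxides)
wt % = oxide mass / glass mass × 100

Glass mass = 663.2 lb (batch 730.5 − LOI 67.35).
Composition: Al2O3 1.628%, Li2O 3.368%, SiO2 70.94%, K2O 7.987%, SrO 4.191%, PbO 11.89%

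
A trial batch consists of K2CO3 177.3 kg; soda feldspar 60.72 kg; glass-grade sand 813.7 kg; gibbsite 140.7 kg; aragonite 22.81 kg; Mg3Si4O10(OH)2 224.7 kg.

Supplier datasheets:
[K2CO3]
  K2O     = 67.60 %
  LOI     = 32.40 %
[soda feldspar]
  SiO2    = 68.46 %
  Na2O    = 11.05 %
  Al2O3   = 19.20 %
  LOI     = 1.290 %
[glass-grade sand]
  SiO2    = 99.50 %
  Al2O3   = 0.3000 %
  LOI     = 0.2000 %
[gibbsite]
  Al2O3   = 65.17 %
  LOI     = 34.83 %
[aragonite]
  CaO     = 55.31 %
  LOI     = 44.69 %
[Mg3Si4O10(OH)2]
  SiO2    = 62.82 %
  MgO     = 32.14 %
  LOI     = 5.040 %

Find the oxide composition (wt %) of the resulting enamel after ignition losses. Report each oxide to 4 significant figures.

Values along the way appear, rounded to four significant figures, within the worked lines. All internal work runs at full precision at every stage — each reported result takes just one rounding. The derived quantities, including the six compositions, ignition loss, net glass mass, the yield, totals, are rebuilt from the weighed amounts at 1310 kg of glass in full precision, exactly as printed in the question or the answer.
Oxide masses out of the charge:
  SiO2: 60.72·0.6846 + 813.7·0.9950 + 224.7·0.6282 = 992.4 kg
  Na2O: 60.72·0.1105 = 6.710 kg
  CaO: 22.81·0.5531 = 12.62 kg
  Al2O3: 60.72·0.1920 + 813.7·0.003000 + 140.7·0.6517 = 105.8 kg
  K2O: 177.3·0.6760 = 119.9 kg
  MgO: 224.7·0.3214 = 72.22 kg
LOI: 177.3·0.3240 + 60.72·0.01290 + 813.7·0.002000 + 140.7·0.3483 + 22.81·0.4469 + 224.7·0.05040 = 130.4 kg
Net of LOI, the glass mass = 1440 − 130.4 = 1310 kg (the oxide masses sum to this)
percent share: oxide ÷ glass, ×100

Glass mass = 1310 kg (batch 1440 − LOI 130.4).
Composition: SiO2 75.78%, Na2O 0.5124%, CaO 0.9634%, Al2O3 8.079%, K2O 9.152%, MgO 5.515%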